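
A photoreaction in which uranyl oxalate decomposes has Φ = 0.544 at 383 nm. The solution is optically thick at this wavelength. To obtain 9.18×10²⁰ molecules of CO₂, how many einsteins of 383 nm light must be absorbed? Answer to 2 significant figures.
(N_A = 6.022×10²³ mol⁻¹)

0.0028 einstein

Product: 9.18×10²⁰ / 6.022×10²³ = 0.001524 mol.
Photons that must be absorbed: 0.001524 / 0.544 = 0.002801 mol.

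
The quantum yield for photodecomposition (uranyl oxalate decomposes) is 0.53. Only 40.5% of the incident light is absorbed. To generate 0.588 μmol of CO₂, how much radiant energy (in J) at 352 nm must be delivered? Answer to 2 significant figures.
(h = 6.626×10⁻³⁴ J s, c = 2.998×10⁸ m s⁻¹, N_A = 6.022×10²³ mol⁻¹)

Product: 0.588 μmol = 5.88×10⁻⁷ mol.
Photons that must be absorbed: 5.88×10⁻⁷ / 0.53 = 1.109×10⁻⁶ mol.
Incident photons needed: 1.109×10⁻⁶ / 0.405 = 2.738×10⁻⁶ mol.
Photon energy: hc/λ = 5.643×10⁻¹⁹ J; per mole, 3.398×10⁵ J mol⁻¹.
Energy required: 2.738×10⁻⁶ × 3.398×10⁵ = 0.93 J.

0.93 J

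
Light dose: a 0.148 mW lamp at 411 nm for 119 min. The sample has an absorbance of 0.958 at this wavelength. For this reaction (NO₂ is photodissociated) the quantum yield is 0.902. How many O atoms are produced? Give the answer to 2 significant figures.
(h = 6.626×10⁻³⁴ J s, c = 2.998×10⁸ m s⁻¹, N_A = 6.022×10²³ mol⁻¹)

Photon energy at 411 nm: hc/λ = (6.626×10⁻³⁴)(2.998×10⁸)/(411×10⁻⁹) = 4.833×10⁻¹⁹ J.
Energy delivered: (0.148 mW)(7140 s) = 1.057 J.
Photons incident: 1.057 / 4.833×10⁻¹⁹ = 2.187×10¹⁸, i.e. 2.187×10¹⁸/6.022×10²³ = 3.632×10⁻⁶ mol.
Fraction absorbed: 1 − 10^(−0.958) = 0.8898.
Photons absorbed: 0.8898 × 3.632×10⁻⁶ = 3.232×10⁻⁶ mol.
Product: Φ × n_abs = 0.902 × 3.232×10⁻⁶ = 2.915×10⁻⁶ mol.
As a count: 2.915×10⁻⁶ × 6.022×10²³ = 1.8×10¹⁸.

1.8×10¹⁸ atoms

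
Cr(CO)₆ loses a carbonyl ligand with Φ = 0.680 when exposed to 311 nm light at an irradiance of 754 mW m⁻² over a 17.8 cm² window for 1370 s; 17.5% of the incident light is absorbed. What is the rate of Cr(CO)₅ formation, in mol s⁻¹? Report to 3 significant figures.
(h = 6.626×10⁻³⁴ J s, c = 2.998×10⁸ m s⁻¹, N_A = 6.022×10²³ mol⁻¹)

4.15×10⁻¹⁰ mol s⁻¹

Photon energy at 311 nm: hc/λ = (6.626×10⁻³⁴)(2.998×10⁸)/(311×10⁻⁹) = 6.387×10⁻¹⁹ J.
Energy delivered: (754 mW m⁻²)(17.8×10⁻⁴ m²)(1370 s) = 1.839 J.
Photons incident: 1.839 / 6.387×10⁻¹⁹ = 2.879×10¹⁸, i.e. 2.879×10¹⁸/6.022×10²³ = 4.781×10⁻⁶ mol.
Photons absorbed: 0.175 × 4.781×10⁻⁶ = 8.367×10⁻⁷ mol.
Product formed: 0.680 × 8.367×10⁻⁷ = 5.690×10⁻⁷ mol.
Rate: 5.690×10⁻⁷ / 1370 s = 4.15×10⁻¹⁰ mol s⁻¹.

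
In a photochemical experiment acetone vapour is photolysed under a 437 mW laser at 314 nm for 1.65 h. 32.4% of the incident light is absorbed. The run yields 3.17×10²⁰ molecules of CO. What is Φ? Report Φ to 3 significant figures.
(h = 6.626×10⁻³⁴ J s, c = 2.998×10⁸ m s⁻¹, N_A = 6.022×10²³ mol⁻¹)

Product: 3.17×10²⁰ / 6.022×10²³ = 5.264×10⁻⁴ mol.
Photon energy at 314 nm: hc/λ = (6.626×10⁻³⁴)(2.998×10⁸)/(314×10⁻⁹) = 6.326×10⁻¹⁹ J.
Energy delivered: (437 mW)(5940 s) = 2596 J.
Photons incident: 2596 / 6.326×10⁻¹⁹ = 4.104×10²¹, i.e. 4.104×10²¹/6.022×10²³ = 0.006815 mol.
Photons absorbed: 0.324 × 0.006815 = 0.002208 mol.
Φ = 5.264×10⁻⁴ mol / 0.002208 mol photons = 0.238.

Φ = 0.238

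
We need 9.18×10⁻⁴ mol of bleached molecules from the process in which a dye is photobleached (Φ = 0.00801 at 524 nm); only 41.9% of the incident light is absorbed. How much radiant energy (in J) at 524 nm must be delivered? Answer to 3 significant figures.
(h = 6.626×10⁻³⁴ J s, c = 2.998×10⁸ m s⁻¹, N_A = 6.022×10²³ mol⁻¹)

Photons that must be absorbed: 9.18×10⁻⁴ / 0.00801 = 0.1146 mol.
Incident photons needed: 0.1146 / 0.419 = 0.2735 mol.
Photon energy: hc/λ = 3.791×10⁻¹⁹ J; per mole, 2.283×10⁵ J mol⁻¹.
Energy required: 0.2735 × 2.283×10⁵ = 6.24×10⁴ J.

6.24×10⁴ J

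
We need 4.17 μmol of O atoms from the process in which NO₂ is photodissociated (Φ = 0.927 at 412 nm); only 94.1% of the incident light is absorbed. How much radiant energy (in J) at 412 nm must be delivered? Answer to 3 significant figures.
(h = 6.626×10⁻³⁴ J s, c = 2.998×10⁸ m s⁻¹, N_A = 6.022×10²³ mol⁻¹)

1.39 J

Product: 4.17 μmol = 4.17×10⁻⁶ mol.
Photons that must be absorbed: 4.17×10⁻⁶ / 0.927 = 4.498×10⁻⁶ mol.
Incident photons needed: 4.498×10⁻⁶ / 0.941 = 4.780×10⁻⁶ mol.
Photon energy: hc/λ = 4.822×10⁻¹⁹ J; per mole, 2.904×10⁵ J mol⁻¹.
Energy required: 4.780×10⁻⁶ × 2.904×10⁵ = 1.39 J.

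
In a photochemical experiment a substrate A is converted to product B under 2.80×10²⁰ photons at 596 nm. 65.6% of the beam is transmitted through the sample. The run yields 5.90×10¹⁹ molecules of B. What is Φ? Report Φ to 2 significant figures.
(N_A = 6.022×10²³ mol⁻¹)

Φ = 0.61

Product: 5.90×10¹⁹ / 6.022×10²³ = 9.797×10⁻⁵ mol.
Moles of photons: 2.80×10²⁰ / 6.022×10²³ = 4.650×10⁻⁴ mol.
Fraction absorbed: 1 − 65.6/100 = 0.3440.
Photons absorbed: 0.3440 × 4.650×10⁻⁴ = 1.600×10⁻⁴ mol.
Φ = 9.797×10⁻⁵ mol / 1.600×10⁻⁴ mol photons = 0.61.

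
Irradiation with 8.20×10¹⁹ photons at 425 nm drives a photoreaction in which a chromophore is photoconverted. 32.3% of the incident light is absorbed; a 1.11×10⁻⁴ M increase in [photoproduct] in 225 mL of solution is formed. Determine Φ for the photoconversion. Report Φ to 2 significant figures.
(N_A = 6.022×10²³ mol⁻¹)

Φ = 0.57

Product: (1.11×10⁻⁴ M)(0.225 L) = 2.498×10⁻⁵ mol.
Moles of photons: 8.20×10¹⁹ / 6.022×10²³ = 1.362×10⁻⁴ mol.
Photons absorbed: 0.323 × 1.362×10⁻⁴ = 4.399×10⁻⁵ mol.
Φ = 2.498×10⁻⁵ mol / 4.399×10⁻⁵ mol photons = 0.57.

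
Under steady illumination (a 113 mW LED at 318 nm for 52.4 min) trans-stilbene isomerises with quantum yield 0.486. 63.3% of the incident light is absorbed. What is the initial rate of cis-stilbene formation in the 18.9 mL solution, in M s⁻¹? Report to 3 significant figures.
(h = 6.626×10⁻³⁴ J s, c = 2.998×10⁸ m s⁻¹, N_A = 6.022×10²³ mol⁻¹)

Photon energy at 318 nm: hc/λ = (6.626×10⁻³⁴)(2.998×10⁸)/(318×10⁻⁹) = 6.247×10⁻¹⁹ J.
Energy delivered: (113 mW)(3144 s) = 355.3 J.
Photons incident: 355.3 / 6.247×10⁻¹⁹ = 5.688×10²⁰, i.e. 5.688×10²⁰/6.022×10²³ = 9.445×10⁻⁴ mol.
Photons absorbed: 0.633 × 9.445×10⁻⁴ = 5.979×10⁻⁴ mol.
Product formed: 0.486 × 5.979×10⁻⁴ = 2.906×10⁻⁴ mol.
Rate: 2.906×10⁻⁴ mol / (3144 s × 0.0189 L) = 4.89×10⁻⁶ M s⁻¹.

4.89×10⁻⁶ M s⁻¹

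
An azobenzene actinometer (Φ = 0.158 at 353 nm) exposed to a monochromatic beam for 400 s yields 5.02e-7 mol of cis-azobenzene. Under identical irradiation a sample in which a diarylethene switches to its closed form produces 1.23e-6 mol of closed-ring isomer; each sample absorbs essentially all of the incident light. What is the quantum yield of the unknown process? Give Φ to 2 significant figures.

Φ = 0.39

Photons absorbed by the actinometer: 5.02e-7 / 0.158 = 3.177e-6 mol.
Φ(unknown) = 1.23e-6 / 3.177e-6 = 0.39.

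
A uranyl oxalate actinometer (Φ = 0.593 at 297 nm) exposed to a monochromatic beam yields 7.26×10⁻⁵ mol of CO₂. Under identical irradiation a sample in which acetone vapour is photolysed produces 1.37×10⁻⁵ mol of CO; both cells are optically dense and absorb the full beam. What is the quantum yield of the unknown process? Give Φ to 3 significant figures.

Photons absorbed by the actinometer: 7.26×10⁻⁵ / 0.593 = 1.224×10⁻⁴ mol.
Φ(unknown) = 1.37×10⁻⁵ / 1.224×10⁻⁴ = 0.112.

Φ = 0.112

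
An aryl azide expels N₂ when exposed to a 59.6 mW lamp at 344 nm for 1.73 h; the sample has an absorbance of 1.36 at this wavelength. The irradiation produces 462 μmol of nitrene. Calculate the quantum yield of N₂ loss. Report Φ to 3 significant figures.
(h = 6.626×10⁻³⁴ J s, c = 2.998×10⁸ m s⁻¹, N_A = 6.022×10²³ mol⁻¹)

Product: 462 μmol = 4.62×10⁻⁴ mol.
Photon energy at 344 nm: hc/λ = (6.626×10⁻³⁴)(2.998×10⁸)/(344×10⁻⁹) = 5.775×10⁻¹⁹ J.
Energy delivered: (59.6 mW)(6228 s) = 371.2 J.
Photons incident: 371.2 / 5.775×10⁻¹⁹ = 6.428×10²⁰, i.e. 6.428×10²⁰/6.022×10²³ = 0.001067 mol.
Fraction absorbed: 1 − 10^(−1.36) = 0.9563.
Photons absorbed: 0.9563 × 0.001067 = 0.001020 mol.
Φ = 4.62×10⁻⁴ mol / 0.001020 mol photons = 0.453.

Φ = 0.453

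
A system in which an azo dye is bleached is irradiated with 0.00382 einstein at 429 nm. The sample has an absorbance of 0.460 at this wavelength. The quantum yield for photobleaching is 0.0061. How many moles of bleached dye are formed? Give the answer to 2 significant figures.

1.5e-5 mol

Fraction absorbed: 1 − 10^(−0.460) = 0.6533.
Photons absorbed: 0.6533 × 0.00382 = 0.002496 mol.
Product: Φ × n_abs = 0.0061 × 0.002496 = 1.523e-5 mol.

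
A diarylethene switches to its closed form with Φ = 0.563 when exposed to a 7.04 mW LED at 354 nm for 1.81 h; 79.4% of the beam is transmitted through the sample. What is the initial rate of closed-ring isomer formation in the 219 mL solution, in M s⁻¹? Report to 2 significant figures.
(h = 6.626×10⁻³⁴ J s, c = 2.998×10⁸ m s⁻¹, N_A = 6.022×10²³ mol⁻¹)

Photon energy at 354 nm: hc/λ = (6.626×10⁻³⁴)(2.998×10⁸)/(354×10⁻⁹) = 5.612×10⁻¹⁹ J.
Energy delivered: (7.04 mW)(6516 s) = 45.87 J.
Photons incident: 45.87 / 5.612×10⁻¹⁹ = 8.174×10¹⁹, i.e. 8.174×10¹⁹/6.022×10²³ = 1.357×10⁻⁴ mol.
Fraction absorbed: 1 − 79.4/100 = 0.2060.
Photons absorbed: 0.2060 × 1.357×10⁻⁴ = 2.795×10⁻⁵ mol.
Product formed: 0.563 × 2.795×10⁻⁵ = 1.574×10⁻⁵ mol.
Rate: 1.574×10⁻⁵ mol / (6516 s × 0.219 L) = 1.1×10⁻⁸ M s⁻¹.

1.1×10⁻⁸ M s⁻¹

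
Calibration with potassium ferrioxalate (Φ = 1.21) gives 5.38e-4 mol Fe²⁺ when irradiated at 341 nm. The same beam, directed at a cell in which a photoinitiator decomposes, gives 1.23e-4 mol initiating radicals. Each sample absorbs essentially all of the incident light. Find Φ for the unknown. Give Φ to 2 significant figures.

Φ = 0.28

Photons absorbed by the actinometer: 5.38e-4 / 1.21 = 4.446e-4 mol.
Φ(unknown) = 1.23e-4 / 4.446e-4 = 0.28.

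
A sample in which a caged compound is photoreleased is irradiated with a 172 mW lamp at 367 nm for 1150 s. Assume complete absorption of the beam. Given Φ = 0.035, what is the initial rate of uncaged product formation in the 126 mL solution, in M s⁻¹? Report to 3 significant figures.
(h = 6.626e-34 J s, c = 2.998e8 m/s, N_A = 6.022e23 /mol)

Photon energy at 367 nm: hc/λ = (6.626e-34)(2.998e8)/(367e-9) = 5.413e-19 J.
Energy delivered: (172 mW)(1150 s) = 197.8 J.
Photons incident: 197.8 / 5.413e-19 = 3.654e20, i.e. 3.654e20/6.022e23 = 6.068e-4 mol.
Product formed: 0.035 × 6.068e-4 = 2.124e-5 mol.
Rate: 2.124e-5 mol / (1150 s × 0.126 L) = 1.47e-7 M s⁻¹.

1.47e-7 M s⁻¹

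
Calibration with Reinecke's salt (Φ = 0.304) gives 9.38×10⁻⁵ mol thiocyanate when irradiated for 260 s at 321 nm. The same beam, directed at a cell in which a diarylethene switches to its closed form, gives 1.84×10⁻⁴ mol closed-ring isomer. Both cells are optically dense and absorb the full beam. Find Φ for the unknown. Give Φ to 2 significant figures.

Φ = 0.60

Photons absorbed by the actinometer: 9.38×10⁻⁵ / 0.304 = 3.086×10⁻⁴ mol.
Φ(unknown) = 1.84×10⁻⁴ / 3.086×10⁻⁴ = 0.60.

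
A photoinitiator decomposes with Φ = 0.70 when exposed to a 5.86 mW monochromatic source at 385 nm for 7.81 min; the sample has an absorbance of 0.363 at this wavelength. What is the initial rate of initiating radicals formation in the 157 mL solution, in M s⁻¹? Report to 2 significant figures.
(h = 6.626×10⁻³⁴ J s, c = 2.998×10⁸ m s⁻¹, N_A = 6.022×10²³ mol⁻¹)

Photon energy at 385 nm: hc/λ = (6.626×10⁻³⁴)(2.998×10⁸)/(385×10⁻⁹) = 5.160×10⁻¹⁹ J.
Energy delivered: (5.86 mW)(468.6 s) = 2.746 J.
Photons incident: 2.746 / 5.160×10⁻¹⁹ = 5.322×10¹⁸, i.e. 5.322×10¹⁸/6.022×10²³ = 8.838×10⁻⁶ mol.
Fraction absorbed: 1 − 10^(−0.363) = 0.5665.
Photons absorbed: 0.5665 × 8.838×10⁻⁶ = 5.007×10⁻⁶ mol.
Product formed: 0.70 × 5.007×10⁻⁶ = 3.505×10⁻⁶ mol.
Rate: 3.505×10⁻⁶ mol / (468.6 s × 0.157 L) = 4.8×10⁻⁸ M s⁻¹.

4.8×10⁻⁸ M s⁻¹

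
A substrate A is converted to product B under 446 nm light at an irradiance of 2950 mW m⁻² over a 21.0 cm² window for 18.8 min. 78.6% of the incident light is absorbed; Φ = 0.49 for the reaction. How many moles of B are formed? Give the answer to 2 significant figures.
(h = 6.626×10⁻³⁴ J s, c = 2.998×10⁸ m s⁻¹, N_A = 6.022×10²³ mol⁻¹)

1.0×10⁻⁵ mol

Photon energy at 446 nm: hc/λ = (6.626×10⁻³⁴)(2.998×10⁸)/(446×10⁻⁹) = 4.454×10⁻¹⁹ J.
Energy delivered: (2950 mW m⁻²)(21.0×10⁻⁴ m²)(1128 s) = 6.988 J.
Photons incident: 6.988 / 4.454×10⁻¹⁹ = 1.569×10¹⁹, i.e. 1.569×10¹⁹/6.022×10²³ = 2.605×10⁻⁵ mol.
Photons absorbed: 0.786 × 2.605×10⁻⁵ = 2.048×10⁻⁵ mol.
Product: Φ × n_abs = 0.49 × 2.048×10⁻⁵ = 1.004×10⁻⁵ mol.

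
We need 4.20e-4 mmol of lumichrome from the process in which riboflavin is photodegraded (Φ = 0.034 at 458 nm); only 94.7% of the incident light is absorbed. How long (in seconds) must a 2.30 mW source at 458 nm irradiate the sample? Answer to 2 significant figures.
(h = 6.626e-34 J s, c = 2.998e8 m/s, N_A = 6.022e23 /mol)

t ≈ 1500 s

Product: 4.20e-4 mmol = 4.20e-7 mol.
Photons that must be absorbed: 4.20e-7 / 0.034 = 1.235e-5 mol.
Incident photons needed: 1.235e-5 / 0.947 = 1.304e-5 mol.
Photon energy: hc/λ = 4.337e-19 J; per mole, 2.612e5 J mol⁻¹.
Energy required: 1.304e-5 × 2.612e5 = 3.406 J.
Time: 3.406 J / 0.0023 W = 1500 s.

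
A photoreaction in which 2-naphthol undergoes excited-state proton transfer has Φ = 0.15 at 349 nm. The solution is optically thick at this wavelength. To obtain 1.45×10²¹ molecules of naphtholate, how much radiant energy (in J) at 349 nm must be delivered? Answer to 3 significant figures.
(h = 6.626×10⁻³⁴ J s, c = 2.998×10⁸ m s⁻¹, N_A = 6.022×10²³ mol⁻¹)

5500 J

Product: 1.45×10²¹ / 6.022×10²³ = 0.002408 mol.
Photons that must be absorbed: 0.002408 / 0.15 = 0.01605 mol.
Photon energy: hc/λ = 5.692×10⁻¹⁹ J; per mole, 3.428×10⁵ J mol⁻¹.
Energy required: 0.01605 × 3.428×10⁵ = 5500 J.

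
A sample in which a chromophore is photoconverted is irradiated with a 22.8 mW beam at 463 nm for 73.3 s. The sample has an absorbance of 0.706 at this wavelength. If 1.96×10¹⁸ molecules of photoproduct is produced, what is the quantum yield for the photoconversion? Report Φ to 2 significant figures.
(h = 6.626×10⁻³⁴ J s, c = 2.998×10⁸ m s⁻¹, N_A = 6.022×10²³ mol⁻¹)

Product: 1.96×10¹⁸ / 6.022×10²³ = 3.255×10⁻⁶ mol.
Photon energy at 463 nm: hc/λ = (6.626×10⁻³⁴)(2.998×10⁸)/(463×10⁻⁹) = 4.290×10⁻¹⁹ J.
Energy delivered: (22.8 mW)(73.3 s) = 1.671 J.
Photons incident: 1.671 / 4.290×10⁻¹⁹ = 3.895×10¹⁸, i.e. 3.895×10¹⁸/6.022×10²³ = 6.468×10⁻⁶ mol.
Fraction absorbed: 1 − 10^(−0.706) = 0.8032.
Photons absorbed: 0.8032 × 6.468×10⁻⁶ = 5.195×10⁻⁶ mol.
Φ = 3.255×10⁻⁶ mol / 5.195×10⁻⁶ mol photons = 0.63.

Φ = 0.63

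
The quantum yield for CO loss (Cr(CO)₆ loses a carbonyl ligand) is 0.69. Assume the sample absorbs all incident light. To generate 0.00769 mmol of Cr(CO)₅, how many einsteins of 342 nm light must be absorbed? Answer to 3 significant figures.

1.11×10⁻⁵ einstein

Product: 0.00769 mmol = 7.69×10⁻⁶ mol.
Photons that must be absorbed: 7.69×10⁻⁶ / 0.69 = 1.114×10⁻⁵ mol.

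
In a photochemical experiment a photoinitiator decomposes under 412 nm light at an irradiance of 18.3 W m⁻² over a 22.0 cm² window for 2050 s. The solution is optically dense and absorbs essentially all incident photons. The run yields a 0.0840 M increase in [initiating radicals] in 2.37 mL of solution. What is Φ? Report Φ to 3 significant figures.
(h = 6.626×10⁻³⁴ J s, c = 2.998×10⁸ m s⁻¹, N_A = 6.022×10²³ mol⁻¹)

Product: (0.0840 M)(0.00237 L) = 1.991×10⁻⁴ mol.
Photon energy at 412 nm: hc/λ = (6.626×10⁻³⁴)(2.998×10⁸)/(412×10⁻⁹) = 4.822×10⁻¹⁹ J.
Energy delivered: (18.3 W m⁻²)(22.0×10⁻⁴ m²)(2050 s) = 82.53 J.
Photons incident: 82.53 / 4.822×10⁻¹⁹ = 1.712×10²⁰, i.e. 1.712×10²⁰/6.022×10²³ = 2.843×10⁻⁴ mol.
Φ = 1.991×10⁻⁴ mol / 2.843×10⁻⁴ mol photons = 0.700.

Φ = 0.700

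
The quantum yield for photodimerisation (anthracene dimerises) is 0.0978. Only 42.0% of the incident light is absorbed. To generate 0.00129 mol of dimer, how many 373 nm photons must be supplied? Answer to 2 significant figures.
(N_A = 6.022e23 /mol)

Photons that must be absorbed: 0.00129 / 0.0978 = 0.01319 mol.
Incident photons needed: 0.01319 / 0.420 = 0.03140 mol.
Photon count: 0.03140 × 6.022e23 = 1.9e22.

1.9e22 photons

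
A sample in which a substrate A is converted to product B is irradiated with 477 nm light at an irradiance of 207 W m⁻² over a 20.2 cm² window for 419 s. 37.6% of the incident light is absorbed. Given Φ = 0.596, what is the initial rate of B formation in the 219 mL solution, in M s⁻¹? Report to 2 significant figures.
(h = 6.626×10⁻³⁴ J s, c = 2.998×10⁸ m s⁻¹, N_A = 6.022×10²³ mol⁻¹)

1.7×10⁻⁶ M s⁻¹

Photon energy at 477 nm: hc/λ = (6.626×10⁻³⁴)(2.998×10⁸)/(477×10⁻⁹) = 4.165×10⁻¹⁹ J.
Energy delivered: (207 W m⁻²)(20.2×10⁻⁴ m²)(419 s) = 175.2 J.
Photons incident: 175.2 / 4.165×10⁻¹⁹ = 4.206×10²⁰, i.e. 4.206×10²⁰/6.022×10²³ = 6.984×10⁻⁴ mol.
Photons absorbed: 0.376 × 6.984×10⁻⁴ = 2.626×10⁻⁴ mol.
Product formed: 0.596 × 2.626×10⁻⁴ = 1.565×10⁻⁴ mol.
Rate: 1.565×10⁻⁴ mol / (419 s × 0.219 L) = 1.7×10⁻⁶ M s⁻¹.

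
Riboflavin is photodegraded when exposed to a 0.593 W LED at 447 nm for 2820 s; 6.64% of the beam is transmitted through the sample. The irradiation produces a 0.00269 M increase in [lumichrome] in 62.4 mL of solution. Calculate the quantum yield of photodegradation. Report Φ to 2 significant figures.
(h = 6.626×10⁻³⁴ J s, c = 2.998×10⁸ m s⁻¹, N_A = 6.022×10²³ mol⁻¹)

Product: (0.00269 M)(0.0624 L) = 1.679×10⁻⁴ mol.
Photon energy at 447 nm: hc/λ = (6.626×10⁻³⁴)(2.998×10⁸)/(447×10⁻⁹) = 4.444×10⁻¹⁹ J.
Energy delivered: (0.593 W)(2820 s) = 1672 J.
Photons incident: 1672 / 4.444×10⁻¹⁹ = 3.762×10²¹, i.e. 3.762×10²¹/6.022×10²³ = 0.006247 mol.
Fraction absorbed: 1 − 6.64/100 = 0.9336.
Photons absorbed: 0.9336 × 0.006247 = 0.005832 mol.
Φ = 1.679×10⁻⁴ mol / 0.005832 mol photons = 0.029.

Φ = 0.029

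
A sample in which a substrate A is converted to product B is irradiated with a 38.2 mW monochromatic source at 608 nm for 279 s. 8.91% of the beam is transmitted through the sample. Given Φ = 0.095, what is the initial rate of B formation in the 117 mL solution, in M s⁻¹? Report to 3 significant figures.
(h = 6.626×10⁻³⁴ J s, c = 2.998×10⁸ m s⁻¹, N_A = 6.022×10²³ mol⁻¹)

Photon energy at 608 nm: hc/λ = (6.626×10⁻³⁴)(2.998×10⁸)/(608×10⁻⁹) = 3.267×10⁻¹⁹ J.
Energy delivered: (38.2 mW)(279 s) = 10.66 J.
Photons incident: 10.66 / 3.267×10⁻¹⁹ = 3.263×10¹⁹, i.e. 3.263×10¹⁹/6.022×10²³ = 5.418×10⁻⁵ mol.
Fraction absorbed: 1 − 8.91/100 = 0.9109.
Photons absorbed: 0.9109 × 5.418×10⁻⁵ = 4.935×10⁻⁵ mol.
Product formed: 0.095 × 4.935×10⁻⁵ = 4.688×10⁻⁶ mol.
Rate: 4.688×10⁻⁶ mol / (279 s × 0.117 L) = 1.44×10⁻⁷ M s⁻¹.

1.44×10⁻⁷ M s⁻¹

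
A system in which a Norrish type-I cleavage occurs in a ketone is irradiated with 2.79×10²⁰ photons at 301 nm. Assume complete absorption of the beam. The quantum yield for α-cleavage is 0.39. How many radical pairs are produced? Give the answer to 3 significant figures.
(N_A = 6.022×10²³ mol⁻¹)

Moles of photons: 2.79×10²⁰ / 6.022×10²³ = 4.633×10⁻⁴ mol.
Product: Φ × n_abs = 0.39 × 4.633×10⁻⁴ = 1.807×10⁻⁴ mol.
As a count: 1.807×10⁻⁴ × 6.022×10²³ = 1.09×10²⁰.

1.09×10²⁰ radical pairs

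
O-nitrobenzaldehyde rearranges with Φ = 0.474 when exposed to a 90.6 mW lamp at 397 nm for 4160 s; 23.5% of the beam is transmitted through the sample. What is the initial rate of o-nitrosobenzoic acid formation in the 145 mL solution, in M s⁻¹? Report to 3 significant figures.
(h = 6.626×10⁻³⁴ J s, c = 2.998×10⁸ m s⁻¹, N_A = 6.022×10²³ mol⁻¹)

7.52×10⁻⁷ M s⁻¹

Photon energy at 397 nm: hc/λ = (6.626×10⁻³⁴)(2.998×10⁸)/(397×10⁻⁹) = 5.004×10⁻¹⁹ J.
Energy delivered: (90.6 mW)(4160 s) = 376.9 J.
Photons incident: 376.9 / 5.004×10⁻¹⁹ = 7.532×10²⁰, i.e. 7.532×10²⁰/6.022×10²³ = 0.001251 mol.
Fraction absorbed: 1 − 23.5/100 = 0.7650.
Photons absorbed: 0.7650 × 0.001251 = 9.570×10⁻⁴ mol.
Product formed: 0.474 × 9.570×10⁻⁴ = 4.536×10⁻⁴ mol.
Rate: 4.536×10⁻⁴ mol / (4160 s × 0.145 L) = 7.52×10⁻⁷ M s⁻¹.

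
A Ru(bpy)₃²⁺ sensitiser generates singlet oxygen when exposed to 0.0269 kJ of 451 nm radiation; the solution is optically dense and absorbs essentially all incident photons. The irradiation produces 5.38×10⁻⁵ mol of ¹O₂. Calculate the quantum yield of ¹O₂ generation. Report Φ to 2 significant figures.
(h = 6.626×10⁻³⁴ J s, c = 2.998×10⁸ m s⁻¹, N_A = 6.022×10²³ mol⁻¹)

Φ = 0.53

Photon energy at 451 nm: hc/λ = (6.626×10⁻³⁴)(2.998×10⁸)/(451×10⁻⁹) = 4.405×10⁻¹⁹ J.
Incident energy: 0.0269 kJ = 26.9 J.
Photons incident: 26.9 / 4.405×10⁻¹⁹ = 6.107×10¹⁹, i.e. 6.107×10¹⁹/6.022×10²³ = 1.014×10⁻⁴ mol.
Φ = 5.38×10⁻⁵ mol / 1.014×10⁻⁴ mol photons = 0.53.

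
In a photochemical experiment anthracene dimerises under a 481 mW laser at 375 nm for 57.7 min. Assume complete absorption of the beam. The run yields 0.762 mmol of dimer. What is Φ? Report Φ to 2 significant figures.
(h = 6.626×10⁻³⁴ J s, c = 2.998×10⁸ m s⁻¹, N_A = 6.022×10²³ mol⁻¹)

Φ = 0.15

Product: 0.762 mmol = 7.62×10⁻⁴ mol.
Photon energy at 375 nm: hc/λ = (6.626×10⁻³⁴)(2.998×10⁸)/(375×10⁻⁹) = 5.297×10⁻¹⁹ J.
Energy delivered: (481 mW)(3462 s) = 1665 J.
Photons incident: 1665 / 5.297×10⁻¹⁹ = 3.143×10²¹, i.e. 3.143×10²¹/6.022×10²³ = 0.005219 mol.
Φ = 7.62×10⁻⁴ mol / 0.005219 mol photons = 0.15.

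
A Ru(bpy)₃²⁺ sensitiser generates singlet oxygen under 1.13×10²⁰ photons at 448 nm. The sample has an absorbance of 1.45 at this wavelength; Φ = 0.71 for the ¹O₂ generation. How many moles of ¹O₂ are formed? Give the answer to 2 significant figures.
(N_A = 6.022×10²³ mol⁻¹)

1.3×10⁻⁴ mol

Moles of photons: 1.13×10²⁰ / 6.022×10²³ = 1.876×10⁻⁴ mol.
Fraction absorbed: 1 − 10^(−1.45) = 0.9645.
Photons absorbed: 0.9645 × 1.876×10⁻⁴ = 1.809×10⁻⁴ mol.
Product: Φ × n_abs = 0.71 × 1.809×10⁻⁴ = 1.284×10⁻⁴ mol.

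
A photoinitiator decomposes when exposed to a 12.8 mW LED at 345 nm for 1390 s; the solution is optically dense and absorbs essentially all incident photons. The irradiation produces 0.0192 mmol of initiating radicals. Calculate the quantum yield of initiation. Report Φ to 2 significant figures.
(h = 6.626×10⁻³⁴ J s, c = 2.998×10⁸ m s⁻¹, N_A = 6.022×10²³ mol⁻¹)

Φ = 0.37

Product: 0.0192 mmol = 1.92×10⁻⁵ mol.
Photon energy at 345 nm: hc/λ = (6.626×10⁻³⁴)(2.998×10⁸)/(345×10⁻⁹) = 5.758×10⁻¹⁹ J.
Energy delivered: (12.8 mW)(1390 s) = 17.79 J.
Photons incident: 17.79 / 5.758×10⁻¹⁹ = 3.090×10¹⁹, i.e. 3.090×10¹⁹/6.022×10²³ = 5.131×10⁻⁵ mol.
Φ = 1.92×10⁻⁵ mol / 5.131×10⁻⁵ mol photons = 0.37.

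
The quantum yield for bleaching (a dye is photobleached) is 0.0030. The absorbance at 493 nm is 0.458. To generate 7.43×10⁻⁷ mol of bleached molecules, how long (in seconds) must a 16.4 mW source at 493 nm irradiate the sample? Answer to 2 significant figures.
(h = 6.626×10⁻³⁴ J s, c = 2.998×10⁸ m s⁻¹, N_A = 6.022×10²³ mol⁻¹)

t ≈ 5600 s

Photons that must be absorbed: 7.43×10⁻⁷ / 0.0030 = 2.477×10⁻⁴ mol.
Fraction absorbed: 1 − 10^(−0.458) = 0.6517.
Incident photons needed: 2.477×10⁻⁴ / 0.6517 = 3.801×10⁻⁴ mol.
Photon energy: hc/λ = 4.029×10⁻¹⁹ J; per mole, 2.426×10⁵ J mol⁻¹.
Energy required: 3.801×10⁻⁴ × 2.426×10⁵ = 92.21 J.
Time: 92.21 J / 0.0164 W = 5600 s.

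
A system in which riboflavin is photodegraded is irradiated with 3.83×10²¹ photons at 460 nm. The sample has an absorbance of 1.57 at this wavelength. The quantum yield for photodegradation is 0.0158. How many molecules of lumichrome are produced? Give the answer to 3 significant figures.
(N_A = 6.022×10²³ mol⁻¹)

Moles of photons: 3.83×10²¹ / 6.022×10²³ = 0.006360 mol.
Fraction absorbed: 1 − 10^(−1.57) = 0.9731.
Photons absorbed: 0.9731 × 0.006360 = 0.006189 mol.
Product: Φ × n_abs = 0.0158 × 0.006189 = 9.779×10⁻⁵ mol.
As a count: 9.779×10⁻⁵ × 6.022×10²³ = 5.89×10¹⁹.

5.89×10¹⁹ molecules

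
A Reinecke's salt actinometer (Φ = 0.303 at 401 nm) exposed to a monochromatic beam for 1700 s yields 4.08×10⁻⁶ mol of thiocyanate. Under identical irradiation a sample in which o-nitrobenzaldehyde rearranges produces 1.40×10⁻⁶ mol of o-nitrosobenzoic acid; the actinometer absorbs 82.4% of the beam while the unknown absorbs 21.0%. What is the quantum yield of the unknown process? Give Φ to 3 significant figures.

Φ = 0.408

Photons absorbed by the actinometer: 4.08×10⁻⁶ / 0.303 = 1.347×10⁻⁵ mol.
Incident flux: 1.347×10⁻⁵ / 0.824 = 1.635×10⁻⁵ einstein.
Absorbed by unknown: 0.210 × 1.635×10⁻⁵ = 3.434×10⁻⁶ mol.
Φ(unknown) = 1.40×10⁻⁶ / 3.434×10⁻⁶ = 0.408.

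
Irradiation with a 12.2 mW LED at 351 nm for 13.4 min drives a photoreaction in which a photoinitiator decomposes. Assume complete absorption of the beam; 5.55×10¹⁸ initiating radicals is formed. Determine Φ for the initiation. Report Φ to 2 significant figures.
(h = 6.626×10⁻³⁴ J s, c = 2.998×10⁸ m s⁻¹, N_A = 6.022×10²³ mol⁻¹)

Product: 5.55×10¹⁸ / 6.022×10²³ = 9.216×10⁻⁶ mol.
Photon energy at 351 nm: hc/λ = (6.626×10⁻³⁴)(2.998×10⁸)/(351×10⁻⁹) = 5.659×10⁻¹⁹ J.
Energy delivered: (12.2 mW)(804 s) = 9.809 J.
Photons incident: 9.809 / 5.659×10⁻¹⁹ = 1.733×10¹⁹, i.e. 1.733×10¹⁹/6.022×10²³ = 2.878×10⁻⁵ mol.
Φ = 9.216×10⁻⁶ mol / 2.878×10⁻⁵ mol photons = 0.32.

Φ = 0.32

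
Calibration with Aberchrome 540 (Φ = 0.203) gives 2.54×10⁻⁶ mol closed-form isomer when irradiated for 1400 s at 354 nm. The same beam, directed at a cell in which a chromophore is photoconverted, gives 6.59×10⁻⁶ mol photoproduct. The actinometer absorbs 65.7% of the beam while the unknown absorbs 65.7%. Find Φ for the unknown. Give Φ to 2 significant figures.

Φ = 0.53

Photons absorbed by the actinometer: 2.54×10⁻⁶ / 0.203 = 1.251×10⁻⁵ mol.
Incident flux: 1.251×10⁻⁵ / 0.657 = 1.904×10⁻⁵ einstein.
Absorbed by unknown: 0.657 × 1.904×10⁻⁵ = 1.251×10⁻⁵ mol.
Φ(unknown) = 6.59×10⁻⁶ / 1.251×10⁻⁵ = 0.53.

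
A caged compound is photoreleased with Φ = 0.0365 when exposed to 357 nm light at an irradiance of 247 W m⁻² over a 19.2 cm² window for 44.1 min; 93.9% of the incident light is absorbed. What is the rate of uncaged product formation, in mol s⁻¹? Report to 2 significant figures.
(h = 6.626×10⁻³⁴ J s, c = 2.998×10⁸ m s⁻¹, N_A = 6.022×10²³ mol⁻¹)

Photon energy at 357 nm: hc/λ = (6.626×10⁻³⁴)(2.998×10⁸)/(357×10⁻⁹) = 5.564×10⁻¹⁹ J.
Energy delivered: (247 W m⁻²)(19.2×10⁻⁴ m²)(2646 s) = 1255 J.
Photons incident: 1255 / 5.564×10⁻¹⁹ = 2.256×10²¹, i.e. 2.256×10²¹/6.022×10²³ = 0.003746 mol.
Photons absorbed: 0.939 × 0.003746 = 0.003517 mol.
Product formed: 0.0365 × 0.003517 = 1.284×10⁻⁴ mol.
Rate: 1.284×10⁻⁴ / 2646 s = 4.9×10⁻⁸ mol s⁻¹.

4.9×10⁻⁸ mol s⁻¹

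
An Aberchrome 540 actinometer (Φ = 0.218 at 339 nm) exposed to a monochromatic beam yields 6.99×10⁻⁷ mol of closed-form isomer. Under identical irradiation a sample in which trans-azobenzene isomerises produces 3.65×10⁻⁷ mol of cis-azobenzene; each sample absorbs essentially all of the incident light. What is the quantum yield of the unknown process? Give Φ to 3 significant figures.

Φ = 0.114

Photons absorbed by the actinometer: 6.99×10⁻⁷ / 0.218 = 3.206×10⁻⁶ mol.
Φ(unknown) = 3.65×10⁻⁷ / 3.206×10⁻⁶ = 0.114.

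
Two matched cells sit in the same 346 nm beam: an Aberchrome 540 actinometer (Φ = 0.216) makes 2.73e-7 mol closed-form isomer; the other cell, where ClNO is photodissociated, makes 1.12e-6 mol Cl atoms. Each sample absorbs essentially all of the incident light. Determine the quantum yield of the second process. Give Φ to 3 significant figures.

Photons absorbed by the actinometer: 2.73e-7 / 0.216 = 1.264e-6 mol.
Φ(unknown) = 1.12e-6 / 1.264e-6 = 0.886.

Φ = 0.886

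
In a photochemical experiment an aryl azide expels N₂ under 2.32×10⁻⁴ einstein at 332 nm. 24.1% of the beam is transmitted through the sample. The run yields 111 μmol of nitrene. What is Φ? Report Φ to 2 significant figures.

Φ = 0.63

Product: 111 μmol = 1.11×10⁻⁴ mol.
Fraction absorbed: 1 − 24.1/100 = 0.7590.
Photons absorbed: 0.7590 × 2.32×10⁻⁴ = 1.761×10⁻⁴ mol.
Φ = 1.11×10⁻⁴ mol / 1.761×10⁻⁴ mol photons = 0.63.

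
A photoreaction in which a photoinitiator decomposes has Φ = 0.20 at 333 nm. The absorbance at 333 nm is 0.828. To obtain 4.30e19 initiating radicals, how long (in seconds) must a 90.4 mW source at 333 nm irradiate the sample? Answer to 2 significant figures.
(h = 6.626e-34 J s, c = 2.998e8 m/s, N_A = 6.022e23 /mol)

Product: 4.30e19 / 6.022e23 = 7.140e-5 mol.
Photons that must be absorbed: 7.140e-5 / 0.20 = 3.570e-4 mol.
Fraction absorbed: 1 − 10^(−0.828) = 0.8514.
Incident photons needed: 3.570e-4 / 0.8514 = 4.193e-4 mol.
Photon energy: hc/λ = 5.965e-19 J; per mole, 3.592e5 J mol⁻¹.
Energy required: 4.193e-4 × 3.592e5 = 150.6 J.
Time: 150.6 J / 0.0904 W = 1700 s.

t ≈ 1700 s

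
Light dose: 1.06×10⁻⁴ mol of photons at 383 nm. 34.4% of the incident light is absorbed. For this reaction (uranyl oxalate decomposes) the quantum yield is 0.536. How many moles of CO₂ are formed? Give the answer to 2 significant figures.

2.0×10⁻⁵ mol

Photons absorbed: 0.344 × 1.06×10⁻⁴ = 3.646×10⁻⁵ mol.
Product: Φ × n_abs = 0.536 × 3.646×10⁻⁵ = 1.954×10⁻⁵ mol.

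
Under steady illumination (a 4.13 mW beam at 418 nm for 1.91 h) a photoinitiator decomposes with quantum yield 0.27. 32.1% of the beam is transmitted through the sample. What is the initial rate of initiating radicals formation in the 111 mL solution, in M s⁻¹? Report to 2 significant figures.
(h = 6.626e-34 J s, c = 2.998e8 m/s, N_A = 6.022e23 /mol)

Photon energy at 418 nm: hc/λ = (6.626e-34)(2.998e8)/(418e-9) = 4.752e-19 J.
Energy delivered: (4.13 mW)(6876 s) = 28.40 J.
Photons incident: 28.40 / 4.752e-19 = 5.976e19, i.e. 5.976e19/6.022e23 = 9.924e-5 mol.
Fraction absorbed: 1 − 32.1/100 = 0.6790.
Photons absorbed: 0.6790 × 9.924e-5 = 6.738e-5 mol.
Product formed: 0.27 × 6.738e-5 = 1.819e-5 mol.
Rate: 1.819e-5 mol / (6876 s × 0.111 L) = 2.4e-8 M s⁻¹.

2.4e-8 M s⁻¹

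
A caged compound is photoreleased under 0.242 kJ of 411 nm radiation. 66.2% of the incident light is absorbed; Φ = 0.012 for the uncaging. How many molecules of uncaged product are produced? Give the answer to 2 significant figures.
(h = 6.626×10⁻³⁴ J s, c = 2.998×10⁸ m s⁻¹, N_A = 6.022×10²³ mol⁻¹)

Photon energy at 411 nm: hc/λ = (6.626×10⁻³⁴)(2.998×10⁸)/(411×10⁻⁹) = 4.833×10⁻¹⁹ J.
Incident energy: 0.242 kJ = 242 J.
Photons incident: 242 / 4.833×10⁻¹⁹ = 5.007×10²⁰, i.e. 5.007×10²⁰/6.022×10²³ = 8.315×10⁻⁴ mol.
Photons absorbed: 0.662 × 8.315×10⁻⁴ = 5.505×10⁻⁴ mol.
Product: Φ × n_abs = 0.012 × 5.505×10⁻⁴ = 6.606×10⁻⁶ mol.
As a count: 6.606×10⁻⁶ × 6.022×10²³ = 4.0×10¹⁸.

4.0×10¹⁸ molecules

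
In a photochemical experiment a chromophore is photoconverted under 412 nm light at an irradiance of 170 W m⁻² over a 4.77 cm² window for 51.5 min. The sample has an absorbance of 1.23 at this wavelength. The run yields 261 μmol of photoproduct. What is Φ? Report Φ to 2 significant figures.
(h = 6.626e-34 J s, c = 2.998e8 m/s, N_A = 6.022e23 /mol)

Product: 261 μmol = 2.61e-4 mol.
Photon energy at 412 nm: hc/λ = (6.626e-34)(2.998e8)/(412e-9) = 4.822e-19 J.
Energy delivered: (170 W m⁻²)(4.77e-4 m²)(3090 s) = 250.6 J.
Photons incident: 250.6 / 4.822e-19 = 5.197e20, i.e. 5.197e20/6.022e23 = 8.630e-4 mol.
Fraction absorbed: 1 − 10^(−1.23) = 0.9411.
Photons absorbed: 0.9411 × 8.630e-4 = 8.122e-4 mol.
Φ = 2.61e-4 mol / 8.122e-4 mol photons = 0.32.

Φ = 0.32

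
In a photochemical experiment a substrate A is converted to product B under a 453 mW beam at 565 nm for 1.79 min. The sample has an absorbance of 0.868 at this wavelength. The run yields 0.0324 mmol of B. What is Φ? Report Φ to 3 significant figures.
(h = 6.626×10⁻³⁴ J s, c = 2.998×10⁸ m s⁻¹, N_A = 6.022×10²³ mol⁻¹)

Φ = 0.163

Product: 0.0324 mmol = 3.24×10⁻⁵ mol.
Photon energy at 565 nm: hc/λ = (6.626×10⁻³⁴)(2.998×10⁸)/(565×10⁻⁹) = 3.516×10⁻¹⁹ J.
Energy delivered: (453 mW)(107.4 s) = 48.65 J.
Photons incident: 48.65 / 3.516×10⁻¹⁹ = 1.384×10²⁰, i.e. 1.384×10²⁰/6.022×10²³ = 2.298×10⁻⁴ mol.
Fraction absorbed: 1 − 10^(−0.868) = 0.8645.
Photons absorbed: 0.8645 × 2.298×10⁻⁴ = 1.987×10⁻⁴ mol.
Φ = 3.24×10⁻⁵ mol / 1.987×10⁻⁴ mol photons = 0.163.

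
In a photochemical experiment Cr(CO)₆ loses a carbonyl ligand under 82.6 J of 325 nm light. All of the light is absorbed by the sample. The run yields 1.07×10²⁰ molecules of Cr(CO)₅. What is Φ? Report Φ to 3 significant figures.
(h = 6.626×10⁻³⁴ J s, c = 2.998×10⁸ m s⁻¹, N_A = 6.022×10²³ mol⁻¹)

Φ = 0.792

Product: 1.07×10²⁰ / 6.022×10²³ = 1.777×10⁻⁴ mol.
Photon energy at 325 nm: hc/λ = (6.626×10⁻³⁴)(2.998×10⁸)/(325×10⁻⁹) = 6.112×10⁻¹⁹ J.
Photons incident: 82.6 / 6.112×10⁻¹⁹ = 1.351×10²⁰, i.e. 1.351×10²⁰/6.022×10²³ = 2.243×10⁻⁴ mol.
Φ = 1.777×10⁻⁴ mol / 2.243×10⁻⁴ mol photons = 0.792.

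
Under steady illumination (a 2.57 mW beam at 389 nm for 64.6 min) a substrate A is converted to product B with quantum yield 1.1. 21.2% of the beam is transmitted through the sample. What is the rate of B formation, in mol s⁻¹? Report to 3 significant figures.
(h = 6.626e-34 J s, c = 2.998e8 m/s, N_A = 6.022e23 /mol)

Photon energy at 389 nm: hc/λ = (6.626e-34)(2.998e8)/(389e-9) = 5.107e-19 J.
Energy delivered: (2.57 mW)(3876 s) = 9.961 J.
Photons incident: 9.961 / 5.107e-19 = 1.950e19, i.e. 1.950e19/6.022e23 = 3.238e-5 mol.
Fraction absorbed: 1 − 21.2/100 = 0.7880.
Photons absorbed: 0.7880 × 3.238e-5 = 2.552e-5 mol.
Product formed: 1.1 × 2.552e-5 = 2.807e-5 mol.
Rate: 2.807e-5 / 3876 s = 7.24e-9 mol s⁻¹.

7.24e-9 mol s⁻¹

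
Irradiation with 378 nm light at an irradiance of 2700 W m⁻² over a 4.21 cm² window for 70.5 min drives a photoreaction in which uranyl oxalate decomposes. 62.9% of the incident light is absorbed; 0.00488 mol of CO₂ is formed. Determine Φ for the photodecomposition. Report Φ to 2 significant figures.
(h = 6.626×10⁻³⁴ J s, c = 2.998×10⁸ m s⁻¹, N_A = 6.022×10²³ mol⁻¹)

Photon energy at 378 nm: hc/λ = (6.626×10⁻³⁴)(2.998×10⁸)/(378×10⁻⁹) = 5.255×10⁻¹⁹ J.
Energy delivered: (2700 W m⁻²)(4.21×10⁻⁴ m²)(4230 s) = 4808 J.
Photons incident: 4808 / 5.255×10⁻¹⁹ = 9.149×10²¹, i.e. 9.149×10²¹/6.022×10²³ = 0.01519 mol.
Photons absorbed: 0.629 × 0.01519 = 0.009555 mol.
Φ = 0.00488 mol / 0.009555 mol photons = 0.51.

Φ = 0.51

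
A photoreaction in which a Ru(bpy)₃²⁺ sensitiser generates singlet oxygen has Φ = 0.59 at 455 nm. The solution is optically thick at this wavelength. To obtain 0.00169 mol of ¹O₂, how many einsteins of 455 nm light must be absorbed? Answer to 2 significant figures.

0.0029 einstein

Photons that must be absorbed: 0.00169 / 0.59 = 0.002864 mol.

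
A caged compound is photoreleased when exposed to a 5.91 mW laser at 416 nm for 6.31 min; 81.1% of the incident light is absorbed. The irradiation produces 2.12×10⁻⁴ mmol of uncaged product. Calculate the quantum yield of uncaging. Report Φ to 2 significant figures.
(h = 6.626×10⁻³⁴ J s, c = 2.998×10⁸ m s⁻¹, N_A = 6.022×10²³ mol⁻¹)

Product: 2.12×10⁻⁴ mmol = 2.12×10⁻⁷ mol.
Photon energy at 416 nm: hc/λ = (6.626×10⁻³⁴)(2.998×10⁸)/(416×10⁻⁹) = 4.775×10⁻¹⁹ J.
Energy delivered: (5.91 mW)(378.6 s) = 2.238 J.
Photons incident: 2.238 / 4.775×10⁻¹⁹ = 4.687×10¹⁸, i.e. 4.687×10¹⁸/6.022×10²³ = 7.783×10⁻⁶ mol.
Photons absorbed: 0.811 × 7.783×10⁻⁶ = 6.312×10⁻⁶ mol.
Φ = 2.12×10⁻⁷ mol / 6.312×10⁻⁶ mol photons = 0.034.

Φ = 0.034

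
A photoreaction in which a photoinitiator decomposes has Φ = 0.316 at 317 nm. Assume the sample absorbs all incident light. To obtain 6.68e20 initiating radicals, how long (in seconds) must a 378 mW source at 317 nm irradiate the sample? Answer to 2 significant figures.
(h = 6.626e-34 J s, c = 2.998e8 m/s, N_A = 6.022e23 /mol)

t ≈ 3500 s

Product: 6.68e20 / 6.022e23 = 0.001109 mol.
Photons that must be absorbed: 0.001109 / 0.316 = 0.003509 mol.
Photon energy: hc/λ = 6.266e-19 J; per mole, 3.773e5 J mol⁻¹.
Energy required: 0.003509 × 3.773e5 = 1324 J.
Time: 1324 J / 0.378 W = 3500 s.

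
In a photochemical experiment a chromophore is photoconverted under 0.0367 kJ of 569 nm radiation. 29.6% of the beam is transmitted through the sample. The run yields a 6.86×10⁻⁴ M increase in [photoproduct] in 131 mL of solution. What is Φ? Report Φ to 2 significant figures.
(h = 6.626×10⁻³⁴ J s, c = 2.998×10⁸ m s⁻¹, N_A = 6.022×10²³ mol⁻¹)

Product: (6.86×10⁻⁴ M)(0.131 L) = 8.987×10⁻⁵ mol.
Photon energy at 569 nm: hc/λ = (6.626×10⁻³⁴)(2.998×10⁸)/(569×10⁻⁹) = 3.491×10⁻¹⁹ J.
Incident energy: 0.0367 kJ = 36.7 J.
Photons incident: 36.7 / 3.491×10⁻¹⁹ = 1.051×10²⁰, i.e. 1.051×10²⁰/6.022×10²³ = 1.745×10⁻⁴ mol.
Fraction absorbed: 1 − 29.6/100 = 0.7040.
Photons absorbed: 0.7040 × 1.745×10⁻⁴ = 1.228×10⁻⁴ mol.
Φ = 8.987×10⁻⁵ mol / 1.228×10⁻⁴ mol photons = 0.73.

Φ = 0.73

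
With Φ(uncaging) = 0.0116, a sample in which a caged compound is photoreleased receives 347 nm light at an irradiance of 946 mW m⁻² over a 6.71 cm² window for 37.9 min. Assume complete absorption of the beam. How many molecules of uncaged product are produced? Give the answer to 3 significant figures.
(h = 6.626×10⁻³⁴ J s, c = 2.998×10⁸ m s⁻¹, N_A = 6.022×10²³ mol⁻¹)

2.92×10¹⁶ molecules

Photon energy at 347 nm: hc/λ = (6.626×10⁻³⁴)(2.998×10⁸)/(347×10⁻⁹) = 5.725×10⁻¹⁹ J.
Energy delivered: (946 mW m⁻²)(6.71×10⁻⁴ m²)(2274 s) = 1.443 J.
Photons incident: 1.443 / 5.725×10⁻¹⁹ = 2.521×10¹⁸, i.e. 2.521×10¹⁸/6.022×10²³ = 4.186×10⁻⁶ mol.
Product: Φ × n_abs = 0.0116 × 4.186×10⁻⁶ = 4.856×10⁻⁸ mol.
As a count: 4.856×10⁻⁸ × 6.022×10²³ = 2.92×10¹⁶.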